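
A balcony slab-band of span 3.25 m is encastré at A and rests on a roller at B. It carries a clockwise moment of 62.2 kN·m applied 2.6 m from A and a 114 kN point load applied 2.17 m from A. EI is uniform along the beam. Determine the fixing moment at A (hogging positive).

Release the roller at B. Primary structure: cantilever fixed at A.
Primary-structure tip deflection at B by superposition:
  clockwise couple 62.2 at a = 2.6: M₀a(2L − a)/(2EI) = 315.4/EI
  point load 114 at a = 2.17: Pa²(3L − a)/(6EI) = 678.2/EI
  δ_0 = 993.5/EI
Tip deflection under a unit load at B: L³/(3EI) = 11.44/EI.
Compatibility at B: δ_0 − R_B·δ_{BB} = 0, so R_B = 993.5/11.44 = 86.83 kN.
Moment equilibrium about A: M_A = Σ(load moments about A) − R_B·L = 309.6 − 86.83×3.25 = 27.39 kN·m.

M_A = 27.39 kN·m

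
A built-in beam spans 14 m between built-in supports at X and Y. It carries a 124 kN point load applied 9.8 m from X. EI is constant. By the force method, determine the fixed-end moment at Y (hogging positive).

M_Y = 255.2 kN·m

Release both end moments; the primary structure is a simply-supported span XY with redundants M_X and M_Y.
End rotations of the released simple span under the applied load (×1/EI):
  at X: point load 124 at a = 9.8: Pab(L + b)/(6LEI) = 1106/EI
  at Y: point load 124 at a = 9.8: Pab(L + a)/(6LEI) = 1446/EI
  θ_X0 = 1106/EI,  θ_Y0 = 1446/EI
Flexibility coefficients: a unit moment at one end gives L/(3EI) there and L/(6EI) at the far end, so f₁₁ = f₂₂ = 4.667/EI and f₁₂ = f₂₁ = 2.333/EI.
Compatibility — zero rotation at each built-in end:
  4.667 M_X + 2.333 M_Y = 1106
  2.333 M_X + 4.667 M_Y = 1446
Solving the pair gives M_X = 109.4 kN·m and M_Y = 255.2 kN·m (hogging).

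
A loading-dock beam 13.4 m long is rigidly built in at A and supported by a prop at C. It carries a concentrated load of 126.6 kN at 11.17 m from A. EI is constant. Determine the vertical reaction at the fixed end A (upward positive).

Take the reaction at C as the redundant and release it; the primary structure is a cantilever fixed at A.
Free-end deflection of the primary structure under the applied loading (downward +):
  point load 126.6 at a = 11.17: Pa²(3L − a)/(6EI) = 76425/EI
Flexibility coefficient — unit upward force at C: δ_{CC} = L³/(3EI) = 802/EI.
The prop prevents deflection at C: R_C = δ_0/δ_{CC} = 76425/802 = 95.29 kN.
Vertical equilibrium: R_A = ΣP − R_C = 126.6 − 95.29 = 31.31 kN.

R_A = 31.31 kN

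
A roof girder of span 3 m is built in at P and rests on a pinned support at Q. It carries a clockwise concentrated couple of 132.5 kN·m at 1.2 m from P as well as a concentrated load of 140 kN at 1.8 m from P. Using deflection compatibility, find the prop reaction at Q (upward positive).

R_Q = 102.9 kN

Release the roller at Q. Primary structure: cantilever fixed at P.
Primary-structure tip deflection at Q by superposition:
  clockwise couple 132.5 at a = 1.2: M₀a(2L − a)/(2EI) = 381.6/EI
  point load 140 at a = 1.8: Pa²(3L − a)/(6EI) = 544.3/EI
  δ_0 = 925.9/EI
Flexibility coefficient — unit upward force at Q: δ_{QQ} = L³/(3EI) = 9/EI.
Compatibility at Q: δ_0 − R_Q·δ_{QQ} = 0, so R_Q = 925.9/9 = 102.9 kN.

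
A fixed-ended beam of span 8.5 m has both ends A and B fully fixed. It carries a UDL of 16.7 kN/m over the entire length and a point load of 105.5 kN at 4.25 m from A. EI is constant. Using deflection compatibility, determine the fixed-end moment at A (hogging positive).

M_A = 212.6 kN·m

Take the two fixed-end moments M_A, M_B as redundants; the released structure is the simple span AB.
Simple-span end rotations at A and B under the given loads:
  at A: UDL 16.7: wL³/(24EI) = 427.3/EI
  at B: UDL 16.7: wL³/(24EI) = 427.3/EI
  at A: point load 105.5 at a = 4.25: Pab(L + b)/(6LEI) = 476.4/EI
  at B: point load 105.5 at a = 4.25: Pab(L + a)/(6LEI) = 476.4/EI
  θ_A0 = 903.7/EI,  θ_B0 = 903.7/EI
Flexibility coefficients: a unit moment at one end gives L/(3EI) there and L/(6EI) at the far end, so f₁₁ = f₂₂ = 2.833/EI and f₁₂ = f₂₁ = 1.417/EI.
Compatibility — zero rotation at each built-in end:
  2.833 M_A + 1.417 M_B = 903.7
  1.417 M_A + 2.833 M_B = 903.7
Solving the pair gives M_A = 212.6 kN·m and M_B = 212.6 kN·m (hogging).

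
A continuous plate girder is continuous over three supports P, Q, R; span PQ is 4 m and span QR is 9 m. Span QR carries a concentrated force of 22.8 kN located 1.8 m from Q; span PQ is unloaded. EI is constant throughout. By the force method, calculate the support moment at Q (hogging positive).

M_Q = 20.46 kN·m

Insert a hinge at Q; M_Q is the redundant, and each span becomes simply supported.
Rotations at Q on the released spans (each span's end-slope, ×1/EI):
  span QR: point load 22.8 at a = 1.8: Pab(L + b)/(6LEI) = 88.65/EI
  relative rotation θ_0 = (0 + 88.65)/EI = 88.65/EI
A unit hogging moment at Q produces rotation L₁/(3EI) + L₂/(3EI) = 4.333/EI.
Slope continuity at Q: θ_0 = M_Q·4.333/EI, so M_Q = 88.65/4.333 = 20.46 kN·m (hogging).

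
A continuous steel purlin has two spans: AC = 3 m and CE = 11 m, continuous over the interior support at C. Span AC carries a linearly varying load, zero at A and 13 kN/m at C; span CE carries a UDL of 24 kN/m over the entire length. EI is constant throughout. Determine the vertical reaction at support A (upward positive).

Release continuity at C by inserting a hinge; the redundant is the internal moment M_C. The primary structure is two simply-supported spans AC and CE.
Rotations at C on the released spans (each span's end-slope, ×1/EI):
  span AC: triangular load, peak 13: w₀L³/(45EI) = 7.8/EI
  span CE: UDL 24: wL³/(24EI) = 1331/EI
  relative rotation θ_0 = (7.8 + 1331)/EI = 1339/EI
A unit hogging moment at C produces rotation L₁/(3EI) + L₂/(3EI) = 4.667/EI.
Compatibility: M_C·(L₁+L₂)/(3EI) = θ_0, giving M_C = 286.9 kN·m (hogging).
Span AC, ΣM about A with M_C applied at C: R_C^{AC}·3 = 39 + 286.9, so R_C^{AC} = 108.6 kN and R_A = 19.5 − 108.6 = -89.13 kN.

R_A = -89.13 kN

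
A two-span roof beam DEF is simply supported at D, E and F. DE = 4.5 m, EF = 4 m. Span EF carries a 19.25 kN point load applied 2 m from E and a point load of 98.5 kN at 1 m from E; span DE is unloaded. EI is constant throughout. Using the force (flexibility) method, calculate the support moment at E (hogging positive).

Take M_E as the redundant. Released structure: two simple spans DE and EF with a hinge at E.
End slopes at the hinge E, treating each span as simply supported:
  span EF: point load 19.25 at a = 2: Pab(L + b)/(6LEI) = 19.25/EI
  span EF: point load 98.5 at a = 1: Pab(L + b)/(6LEI) = 86.19/EI
  relative rotation θ_0 = (0 + 105.4)/EI = 105.4/EI
A unit hogging moment at E produces rotation L₁/(3EI) + L₂/(3EI) = 2.833/EI.
Slope continuity at E: θ_0 = M_E·2.833/EI, so M_E = 105.4/2.833 = 37.21 kN·m (hogging).

M_E = 37.21 kN·m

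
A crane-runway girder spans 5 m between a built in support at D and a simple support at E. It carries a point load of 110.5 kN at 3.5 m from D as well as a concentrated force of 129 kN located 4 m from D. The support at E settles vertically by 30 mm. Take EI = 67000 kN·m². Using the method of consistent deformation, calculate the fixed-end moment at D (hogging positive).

M_D = 378.5 kN·m

Choose R_E as the redundant. The primary structure is the cantilever fixed at D.
Free-end deflection of the primary structure under the applied loading (downward +):
  point load 110.5 at a = 3.5: Pa²(3L − a)/(6EI) = 2594/EI
  point load 129 at a = 4: Pa²(3L − a)/(6EI) = 3784/EI
  δ_0 = 6378/EI
Flexibility coefficient — unit upward force at E: δ_{EE} = L³/(3EI) = 41.67/EI.
With EI = 67000 kN·m²: δ_0 = 0.095201 m and δ_{EE} = 0.000622 m/kN.
Compatibility — the beam at E must follow the support down by 0.03 m: δ_0 − R_E·δ_{EE} = 0.03, so R_E = (0.095201 − 0.03)/0.000622 = 104.8 kN.
Moment equilibrium about D: M_D = Σ(load moments about D) − R_E·L = 902.8 − 104.8×5 = 378.5 kN·m.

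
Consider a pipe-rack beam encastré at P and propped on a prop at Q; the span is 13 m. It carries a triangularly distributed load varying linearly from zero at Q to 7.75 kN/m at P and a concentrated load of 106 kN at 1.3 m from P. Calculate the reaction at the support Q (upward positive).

R_Q = 11.61 kN

Take the reaction at Q as the redundant and release it; the primary structure is a cantilever fixed at P.
Deflection at Q on the released cantilever, summing each load's contribution:
  triangular load, peak 7.75 at the fixed end: w₀L⁴/(30EI) = 7378/EI
  point load 106 at a = 1.3: Pa²(3L − a)/(6EI) = 1126/EI
  δ_0 = 8504/EI
Flexibility coefficient — unit upward force at Q: δ_{QQ} = L³/(3EI) = 732.3/EI.
The prop prevents deflection at Q: R_Q = δ_0/δ_{QQ} = 8504/732.3 = 11.61 kN.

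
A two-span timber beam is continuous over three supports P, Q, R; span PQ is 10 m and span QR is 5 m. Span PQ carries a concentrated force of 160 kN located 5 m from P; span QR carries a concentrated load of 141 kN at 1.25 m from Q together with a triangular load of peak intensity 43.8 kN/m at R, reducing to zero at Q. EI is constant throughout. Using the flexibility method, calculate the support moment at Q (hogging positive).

Take M_Q as the redundant. Released structure: two simple spans PQ and QR with a hinge at Q.
Discontinuity in slope at Q on the released structure — sum the simple-span end rotations:
  span PQ: point load 160 at a = 5: Pab(L + a)/(6LEI) = 1000/EI
  span QR: point load 141 at a = 1.25: Pab(L + b)/(6LEI) = 192.8/EI
  span QR: triangular load, peak 43.8: 7w₀L³/(360EI) = 106.5/EI
  relative rotation θ_0 = (1000 + 299.2)/EI = 1299/EI
A unit hogging moment at Q produces rotation L₁/(3EI) + L₂/(3EI) = 5/EI.
Compatibility: M_Q·(L₁+L₂)/(3EI) = θ_0, giving M_Q = 259.8 kN·m (hogging).

M_Q = 259.8 kN·m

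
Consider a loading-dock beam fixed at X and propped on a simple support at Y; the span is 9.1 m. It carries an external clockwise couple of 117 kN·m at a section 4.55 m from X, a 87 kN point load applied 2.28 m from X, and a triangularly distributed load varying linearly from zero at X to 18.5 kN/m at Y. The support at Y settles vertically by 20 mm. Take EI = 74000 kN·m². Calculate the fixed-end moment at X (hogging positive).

M_X = 258.4 kN·m

Take the reaction at Y as the redundant and release it; the primary structure is a cantilever fixed at X.
Deflection at Y on the released cantilever, summing each load's contribution:
  clockwise couple 117 at a = 4.55: M₀a(2L − a)/(2EI) = 3633/EI
  point load 87 at a = 2.28: Pa²(3L − a)/(6EI) = 1886/EI
  triangular load, peak 18.5 at the free end: 11w₀L⁴/(120EI) = 11629/EI
  δ_0 = 17148/EI
Flexibility coefficient — unit upward force at Y: δ_{YY} = L³/(3EI) = 251.2/EI.
With EI = 74000 kN·m²: δ_0 = 0.23173 m and δ_{YY} = 0.003394 m/kN.
Compatibility — the beam at Y must follow the support down by 0.02 m: δ_0 − R_Y·δ_{YY} = 0.02, so R_Y = (0.23173 − 0.02)/0.003394 = 62.38 kN.
Moment equilibrium about X: M_X = Σ(load moments about X) − R_Y·L = 826 − 62.38×9.1 = 258.4 kN·m.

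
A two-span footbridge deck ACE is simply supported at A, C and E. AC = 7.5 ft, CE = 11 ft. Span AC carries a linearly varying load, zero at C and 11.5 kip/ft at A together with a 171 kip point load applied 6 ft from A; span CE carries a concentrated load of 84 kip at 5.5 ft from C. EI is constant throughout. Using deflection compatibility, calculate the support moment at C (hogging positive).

Take M_C as the redundant. Released structure: two simple spans AC and CE with a hinge at C.
End slopes at the hinge C, treating each span as simply supported:
  span AC: triangular load, peak 11.5: 7w₀L³/(360EI) = 94.34/EI
  span AC: point load 171 at a = 6: Pab(L + a)/(6LEI) = 461.7/EI
  span CE: point load 84 at a = 5.5: Pab(L + b)/(6LEI) = 635.2/EI
  relative rotation θ_0 = (556 + 635.2)/EI = 1191/EI
A unit hogging moment at C produces rotation L₁/(3EI) + L₂/(3EI) = 6.167/EI.
Slope continuity at C: θ_0 = M_C·6.167/EI, so M_C = 1191/6.167 = 193.2 kip·ft (hogging).

M_C = 193.2 kip·ft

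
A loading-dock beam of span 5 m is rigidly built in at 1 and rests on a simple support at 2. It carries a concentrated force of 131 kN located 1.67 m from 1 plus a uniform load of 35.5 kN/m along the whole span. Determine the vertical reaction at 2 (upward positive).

R_2 = 86.04 kN

Release the roller at 2. Primary structure: cantilever fixed at 1.
Deflection at 2 on the released cantilever, summing each load's contribution:
  point load 131 at a = 1.67: Pa²(3L − a)/(6EI) = 811.7/EI
  UDL 35.5: wL⁴/(8EI) = 2773/EI
  δ_0 = 3585/EI
Flexibility coefficient — unit upward force at 2: δ_{22} = L³/(3EI) = 41.67/EI.
Compatibility at 2: δ_0 − R_2·δ_{22} = 0, so R_2 = 3585/41.67 = 86.04 kN.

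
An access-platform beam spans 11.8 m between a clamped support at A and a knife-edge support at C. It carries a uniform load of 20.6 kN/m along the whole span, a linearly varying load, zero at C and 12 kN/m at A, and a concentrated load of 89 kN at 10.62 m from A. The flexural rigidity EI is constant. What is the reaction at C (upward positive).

R_C = 181 kN

Remove the prop at C; the released (primary) structure is a cantilever built in at A.
Downward deflection at the released point C due to the loads:
  UDL 20.6: wL⁴/(8EI) = 49924/EI
  triangular load, peak 12 at the fixed end: w₀L⁴/(30EI) = 7755/EI
  point load 89 at a = 10.62: Pa²(3L − a)/(6EI) = 41456/EI
  δ_0 = 99135/EI
Flexibility coefficient — unit upward force at C: δ_{CC} = L³/(3EI) = 547.7/EI.
The prop prevents deflection at C: R_C = δ_0/δ_{CC} = 99135/547.7 = 181 kN.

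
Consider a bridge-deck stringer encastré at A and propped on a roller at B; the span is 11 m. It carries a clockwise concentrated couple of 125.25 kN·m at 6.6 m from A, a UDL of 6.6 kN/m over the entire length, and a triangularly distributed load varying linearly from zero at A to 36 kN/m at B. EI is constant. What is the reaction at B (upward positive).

R_B = 150.5 kN

Choose R_B as the redundant. The primary structure is the cantilever fixed at A.
Deflection at B on the released cantilever, summing each load's contribution:
  clockwise couple 125.25 at a = 6.6: M₀a(2L − a)/(2EI) = 6365/EI
  UDL 6.6: wL⁴/(8EI) = 12079/EI
  triangular load, peak 36 at the free end: 11w₀L⁴/(120EI) = 48315/EI
  δ_0 = 66759/EI
Tip deflection under a unit load at B: L³/(3EI) = 443.7/EI.
Compatibility at B: δ_0 − R_B·δ_{BB} = 0, so R_B = 66759/443.7 = 150.5 kN.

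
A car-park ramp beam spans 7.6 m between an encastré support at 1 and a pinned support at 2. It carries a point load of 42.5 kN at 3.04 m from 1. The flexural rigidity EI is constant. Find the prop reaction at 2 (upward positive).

R_2 = 8.84 kN

Take the reaction at 2 as the redundant and release it; the primary structure is a cantilever fixed at 1.
Downward deflection at the released point 2 due to the loads:
  point load 42.5 at a = 3.04: Pa²(3L − a)/(6EI) = 1294/EI
Tip deflection under a unit load at 2: L³/(3EI) = 146.3/EI.
Compatibility at 2: δ_0 − R_2·δ_{22} = 0, so R_2 = 1294/146.3 = 8.84 kN.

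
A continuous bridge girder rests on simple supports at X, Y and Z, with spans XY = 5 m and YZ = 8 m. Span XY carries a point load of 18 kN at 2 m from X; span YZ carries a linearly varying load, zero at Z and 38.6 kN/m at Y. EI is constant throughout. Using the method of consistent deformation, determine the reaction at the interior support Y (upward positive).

Release continuity at Y by inserting a hinge; the redundant is the internal moment M_Y. The primary structure is two simply-supported spans XY and YZ.
Discontinuity in slope at Y on the released structure — sum the simple-span end rotations:
  span XY: point load 18 at a = 2: Pab(L + a)/(6LEI) = 25.2/EI
  span YZ: triangular load, peak 38.6: w₀L³/(45EI) = 439.2/EI
  relative rotation θ_0 = (25.2 + 439.2)/EI = 464.4/EI
A unit hogging moment at Y produces rotation L₁/(3EI) + L₂/(3EI) = 4.333/EI.
Compatibility: M_Y·(L₁+L₂)/(3EI) = θ_0, giving M_Y = 107.2 kN·m (hogging).
Span XY, ΣM about X with M_Y applied at Y: R_Y^{XY}·5 = 36 + 107.2, so R_Y^{XY} = 28.63 kN and R_X = 18 − 28.63 = -10.63 kN.
Span YZ, ΣM about Z: R_Y^{YZ}·8 = 823.5 + 107.2, so R_Y^{YZ} = 116.3 kN and R_Z = 154.4 − 116.3 = 38.07 kN.
R_Y = 28.63 + 116.3 = 145 kN.

R_Y = 145 kN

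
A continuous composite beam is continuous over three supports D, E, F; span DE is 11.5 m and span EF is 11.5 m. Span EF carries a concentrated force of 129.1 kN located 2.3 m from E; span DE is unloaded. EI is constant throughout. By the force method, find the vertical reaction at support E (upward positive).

Take M_E as the redundant. Released structure: two simple spans DE and EF with a hinge at E.
Discontinuity in slope at E on the released structure — sum the simple-span end rotations:
  span EF: point load 129.1 at a = 2.3: Pab(L + b)/(6LEI) = 819.5/EI
  relative rotation θ_0 = (0 + 819.5)/EI = 819.5/EI
A unit hogging moment at E produces rotation L₁/(3EI) + L₂/(3EI) = 7.667/EI.
Slope continuity at E: θ_0 = M_E·7.667/EI, so M_E = 819.5/7.667 = 106.9 kN·m (hogging).
Span DE, ΣM about D with M_E applied at E: R_E^{DE}·11.5 = 0 + 106.9, so R_E^{DE} = 9.295 kN and R_D = 0 − 9.295 = -9.295 kN.
Span EF, ΣM about F: R_E^{EF}·11.5 = 1188 + 106.9, so R_E^{EF} = 112.6 kN and R_F = 129.1 − 112.6 = 16.52 kN.
R_E = 9.295 + 112.6 = 121.9 kN.

R_E = 121.9 kN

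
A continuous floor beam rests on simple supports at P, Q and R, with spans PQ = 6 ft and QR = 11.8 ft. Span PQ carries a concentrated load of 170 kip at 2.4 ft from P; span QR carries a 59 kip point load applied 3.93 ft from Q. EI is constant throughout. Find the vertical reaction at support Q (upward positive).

Insert a hinge at Q; M_Q is the redundant, and each span becomes simply supported.
Rotations at Q on the released spans (each span's end-slope, ×1/EI):
  span PQ: point load 170 at a = 2.4: Pab(L + a)/(6LEI) = 342.7/EI
  span QR: point load 59 at a = 3.93: Pab(L + b)/(6LEI) = 507/EI
  relative rotation θ_0 = (342.7 + 507)/EI = 849.7/EI
A unit hogging moment at Q produces rotation L₁/(3EI) + L₂/(3EI) = 5.933/EI.
Slope continuity at Q: θ_0 = M_Q·5.933/EI, so M_Q = 849.7/5.933 = 143.2 kip·ft (hogging).
Span PQ, ΣM about P with M_Q applied at Q: R_Q^{PQ}·6 = 408 + 143.2, so R_Q^{PQ} = 91.87 kip and R_P = 170 − 91.87 = 78.13 kip.
Span QR, ΣM about R: R_Q^{QR}·11.8 = 464.3 + 143.2, so R_Q^{QR} = 51.49 kip and R_R = 59 − 51.49 = 7.514 kip.
R_Q = 91.87 + 51.49 = 143.4 kip.

R_Q = 143.4 kip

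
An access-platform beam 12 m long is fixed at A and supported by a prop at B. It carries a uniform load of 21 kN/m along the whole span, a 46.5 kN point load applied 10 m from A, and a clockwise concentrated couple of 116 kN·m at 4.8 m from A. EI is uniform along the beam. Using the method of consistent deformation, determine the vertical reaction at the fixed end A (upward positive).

R_A = 159.7 kN

Take the reaction at B as the redundant and release it; the primary structure is a cantilever fixed at A.
Deflection at B on the released cantilever, summing each load's contribution:
  UDL 21: wL⁴/(8EI) = 54432/EI
  point load 46.5 at a = 10: Pa²(3L − a)/(6EI) = 20150/EI
  clockwise couple 116 at a = 4.8: M₀a(2L − a)/(2EI) = 5345/EI
  δ_0 = 79927/EI
Tip deflection under a unit load at B: L³/(3EI) = 576/EI.
The prop prevents deflection at B: R_B = δ_0/δ_{BB} = 79927/576 = 138.8 kN.
Vertical equilibrium: R_A = ΣP − R_B = 298.5 − 138.8 = 159.7 kN.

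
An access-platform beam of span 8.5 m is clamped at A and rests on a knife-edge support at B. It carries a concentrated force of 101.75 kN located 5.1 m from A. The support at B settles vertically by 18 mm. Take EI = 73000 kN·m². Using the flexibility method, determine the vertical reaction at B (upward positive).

R_B = 37.54 kN

Choose R_B as the redundant. The primary structure is the cantilever fixed at A.
Deflection at B on the released cantilever, summing each load's contribution:
  point load 101.75 at a = 5.1: Pa²(3L − a)/(6EI) = 8998/EI
Flexibility coefficient — unit upward force at B: δ_{BB} = L³/(3EI) = 204.7/EI.
With EI = 73000 kN·m²: δ_0 = 0.12326 m and δ_{BB} = 0.002804 m/kN.
Compatibility — the beam at B must follow the support down by 0.018 m: δ_0 − R_B·δ_{BB} = 0.018, so R_B = (0.12326 − 0.018)/0.002804 = 37.54 kN.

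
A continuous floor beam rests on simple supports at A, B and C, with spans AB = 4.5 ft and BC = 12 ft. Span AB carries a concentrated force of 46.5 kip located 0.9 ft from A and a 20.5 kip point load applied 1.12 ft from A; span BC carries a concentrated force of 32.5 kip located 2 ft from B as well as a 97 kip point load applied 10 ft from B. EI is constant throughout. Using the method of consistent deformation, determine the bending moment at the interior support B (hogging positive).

Insert a hinge at B; M_B is the redundant, and each span becomes simply supported.
Discontinuity in slope at B on the released structure — sum the simple-span end rotations:
  span AB: point load 46.5 at a = 0.9: Pab(L + a)/(6LEI) = 30.13/EI
  span AB: point load 20.5 at a = 1.12: Pab(L + a)/(6LEI) = 16.15/EI
  span BC: point load 32.5 at a = 2: Pab(L + b)/(6LEI) = 198.6/EI
  span BC: point load 97 at a = 10: Pab(L + b)/(6LEI) = 377.2/EI
  relative rotation θ_0 = (46.29 + 575.8)/EI = 622.1/EI
A unit hogging moment at B produces rotation L₁/(3EI) + L₂/(3EI) = 5.5/EI.
Slope continuity at B: θ_0 = M_B·5.5/EI, so M_B = 622.1/5.5 = 113.1 kip·ft (hogging).

M_B = 113.1 kip·ft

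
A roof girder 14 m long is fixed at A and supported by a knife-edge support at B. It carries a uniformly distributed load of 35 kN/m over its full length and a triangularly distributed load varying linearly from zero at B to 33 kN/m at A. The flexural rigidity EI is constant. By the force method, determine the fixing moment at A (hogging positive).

M_A = 1289 kN·m

Take the reaction at B as the redundant and release it; the primary structure is a cantilever fixed at A.
Primary-structure tip deflection at B by superposition:
  UDL 35: wL⁴/(8EI) = 168070/EI
  triangular load, peak 33 at the fixed end: w₀L⁴/(30EI) = 42258/EI
  δ_0 = 210328/EI
Flexibility coefficient — unit upward force at B: δ_{BB} = L³/(3EI) = 914.7/EI.
The prop prevents deflection at B: R_B = δ_0/δ_{BB} = 210328/914.7 = 229.9 kN.
Moment equilibrium about A: M_A = Σ(load moments about A) − R_B·L = 4508 − 229.9×14 = 1289 kN·m.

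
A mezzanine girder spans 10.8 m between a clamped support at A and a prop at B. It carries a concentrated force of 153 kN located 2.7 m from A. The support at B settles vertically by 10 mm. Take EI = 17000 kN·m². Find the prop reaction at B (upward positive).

R_B = 12.74 kN

Release the roller at B. Primary structure: cantilever fixed at A.
Deflection at B on the released cantilever, summing each load's contribution:
  point load 153 at a = 2.7: Pa²(3L − a)/(6EI) = 5521/EI
Tip deflection under a unit load at B: L³/(3EI) = 419.9/EI.
With EI = 17000 kN·m²: δ_0 = 0.32477 m and δ_{BB} = 0.0247 m/kN.
Compatibility — the beam at B must follow the support down by 0.01 m: δ_0 − R_B·δ_{BB} = 0.01, so R_B = (0.32477 − 0.01)/0.0247 = 12.74 kN.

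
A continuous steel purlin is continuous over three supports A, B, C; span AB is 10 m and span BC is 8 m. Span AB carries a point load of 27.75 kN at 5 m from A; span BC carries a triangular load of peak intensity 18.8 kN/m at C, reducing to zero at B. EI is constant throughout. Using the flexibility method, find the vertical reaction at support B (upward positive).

R_B = 52.46 kN

Take M_B as the redundant. Released structure: two simple spans AB and BC with a hinge at B.
Discontinuity in slope at B on the released structure — sum the simple-span end rotations:
  span AB: point load 27.75 at a = 5: Pab(L + a)/(6LEI) = 173.4/EI
  span BC: triangular load, peak 18.8: 7w₀L³/(360EI) = 187.2/EI
  relative rotation θ_0 = (173.4 + 187.2)/EI = 360.6/EI
A unit hogging moment at B produces rotation L₁/(3EI) + L₂/(3EI) = 6/EI.
Compatibility: M_B·(L₁+L₂)/(3EI) = θ_0, giving M_B = 60.1 kN·m (hogging).
Span AB, ΣM about A with M_B applied at B: R_B^{AB}·10 = 138.8 + 60.1, so R_B^{AB} = 19.89 kN and R_A = 27.75 − 19.89 = 7.865 kN.
Span BC, ΣM about C: R_B^{BC}·8 = 200.5 + 60.1, so R_B^{BC} = 32.58 kN and R_C = 75.2 − 32.58 = 42.62 kN.
R_B = 19.89 + 32.58 = 52.46 kN.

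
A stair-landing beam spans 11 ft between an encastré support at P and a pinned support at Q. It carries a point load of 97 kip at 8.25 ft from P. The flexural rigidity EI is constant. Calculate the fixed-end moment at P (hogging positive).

Take the reaction at Q as the redundant and release it; the primary structure is a cantilever fixed at P.
Deflection at Q on the released cantilever, summing each load's contribution:
  point load 97 at a = 8.25: Pa²(3L − a)/(6EI) = 27234/EI
Tip deflection under a unit load at Q: L³/(3EI) = 443.7/EI.
Compatibility at Q: δ_0 − R_Q·δ_{QQ} = 0, so R_Q = 27234/443.7 = 61.38 kip.
Moment equilibrium about P: M_P = Σ(load moments about P) − R_Q·L = 800.2 − 61.38×11 = 125 kip·ft.

M_P = 125 kip·ft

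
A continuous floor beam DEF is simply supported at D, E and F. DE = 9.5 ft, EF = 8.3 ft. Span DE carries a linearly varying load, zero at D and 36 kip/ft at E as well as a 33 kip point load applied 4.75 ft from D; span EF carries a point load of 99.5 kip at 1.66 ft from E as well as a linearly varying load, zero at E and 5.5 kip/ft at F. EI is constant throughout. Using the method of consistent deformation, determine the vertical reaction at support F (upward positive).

R_F = 9.486 kip

Insert a hinge at E; M_E is the redundant, and each span becomes simply supported.
Discontinuity in slope at E on the released structure — sum the simple-span end rotations:
  span DE: triangular load, peak 36: w₀L³/(45EI) = 685.9/EI
  span DE: point load 33 at a = 4.75: Pab(L + a)/(6LEI) = 186.1/EI
  span EF: point load 99.5 at a = 1.66: Pab(L + b)/(6LEI) = 329/EI
  span EF: triangular load, peak 5.5: 7w₀L³/(360EI) = 61.15/EI
  relative rotation θ_0 = (872 + 390.2)/EI = 1262/EI
A unit hogging moment at E produces rotation L₁/(3EI) + L₂/(3EI) = 5.933/EI.
Compatibility: M_E·(L₁+L₂)/(3EI) = θ_0, giving M_E = 212.7 kip·ft (hogging).
Span EF, ΣM about F: R_E^{EF}·8.3 = 723.8 + 212.7, so R_E^{EF} = 112.8 kip and R_F = 122.3 − 112.8 = 9.486 kip.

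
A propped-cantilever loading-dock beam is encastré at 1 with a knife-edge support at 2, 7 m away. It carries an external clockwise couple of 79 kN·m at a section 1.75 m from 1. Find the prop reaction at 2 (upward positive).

Choose R_2 as the redundant. The primary structure is the cantilever fixed at 1.
Primary-structure tip deflection at 2 by superposition:
  clockwise couple 79 at a = 1.75: M₀a(2L − a)/(2EI) = 846.8/EI
Tip deflection under a unit load at 2: L³/(3EI) = 114.3/EI.
Compatibility at 2: δ_0 − R_2·δ_{22} = 0, so R_2 = 846.8/114.3 = 7.406 kN.

R_2 = 7.406 kN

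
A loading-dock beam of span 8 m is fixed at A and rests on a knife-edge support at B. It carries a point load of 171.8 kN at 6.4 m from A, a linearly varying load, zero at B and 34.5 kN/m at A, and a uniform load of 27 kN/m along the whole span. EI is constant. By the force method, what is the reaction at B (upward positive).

R_B = 229.5 kN

Choose R_B as the redundant. The primary structure is the cantilever fixed at A.
Downward deflection at the released point B due to the loads:
  point load 171.8 at a = 6.4: Pa²(3L − a)/(6EI) = 20642/EI
  triangular load, peak 34.5 at the fixed end: w₀L⁴/(30EI) = 4710/EI
  UDL 27: wL⁴/(8EI) = 13824/EI
  δ_0 = 39176/EI
Tip deflection under a unit load at B: L³/(3EI) = 170.7/EI.
The prop prevents deflection at B: R_B = δ_0/δ_{BB} = 39176/170.7 = 229.5 kN.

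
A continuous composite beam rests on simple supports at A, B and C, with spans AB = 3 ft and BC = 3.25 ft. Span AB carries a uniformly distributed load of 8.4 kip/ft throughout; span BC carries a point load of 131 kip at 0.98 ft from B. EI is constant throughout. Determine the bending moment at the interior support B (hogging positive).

Release continuity at B by inserting a hinge; the redundant is the internal moment M_B. The primary structure is two simply-supported spans AB and BC.
End slopes at the hinge B, treating each span as simply supported:
  span AB: UDL 8.4: wL³/(24EI) = 9.45/EI
  span BC: point load 131 at a = 0.98: Pab(L + b)/(6LEI) = 82.5/EI
  relative rotation θ_0 = (9.45 + 82.5)/EI = 91.95/EI
A unit hogging moment at B produces rotation L₁/(3EI) + L₂/(3EI) = 2.083/EI.
Slope continuity at B: θ_0 = M_B·2.083/EI, so M_B = 91.95/2.083 = 44.13 kip·ft (hogging).

M_B = 44.13 kip·ft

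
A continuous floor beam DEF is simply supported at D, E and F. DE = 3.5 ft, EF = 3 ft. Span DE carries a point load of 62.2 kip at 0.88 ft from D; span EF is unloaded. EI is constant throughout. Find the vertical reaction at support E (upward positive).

R_E = 24.18 kip

Take M_E as the redundant. Released structure: two simple spans DE and EF with a hinge at E.
Discontinuity in slope at E on the released structure — sum the simple-span end rotations:
  span DE: point load 62.2 at a = 0.88: Pab(L + a)/(6LEI) = 29.91/EI
  relative rotation θ_0 = (29.91 + 0)/EI = 29.91/EI
A unit hogging moment at E produces rotation L₁/(3EI) + L₂/(3EI) = 2.167/EI.
Compatibility: M_E·(L₁+L₂)/(3EI) = θ_0, giving M_E = 13.81 kip·ft (hogging).
Span DE, ΣM about D with M_E applied at E: R_E^{DE}·3.5 = 54.74 + 13.81, so R_E^{DE} = 19.58 kip and R_D = 62.2 − 19.58 = 42.62 kip.
Span EF, ΣM about F: R_E^{EF}·3 = 0 + 13.81, so R_E^{EF} = 4.602 kip and R_F = 0 − 4.602 = -4.602 kip.
R_E = 19.58 + 4.602 = 24.18 kip.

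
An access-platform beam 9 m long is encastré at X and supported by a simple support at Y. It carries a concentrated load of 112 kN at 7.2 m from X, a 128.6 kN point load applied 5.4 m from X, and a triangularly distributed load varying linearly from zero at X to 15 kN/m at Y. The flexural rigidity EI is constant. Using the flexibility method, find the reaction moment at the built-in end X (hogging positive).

M_X = 362.1 kN·m

Choose R_Y as the redundant. The primary structure is the cantilever fixed at X.
Free-end deflection of the primary structure under the applied loading (downward +):
  point load 112 at a = 7.2: Pa²(3L − a)/(6EI) = 19160/EI
  point load 128.6 at a = 5.4: Pa²(3L − a)/(6EI) = 13500/EI
  triangular load, peak 15 at the free end: 11w₀L⁴/(120EI) = 9021/EI
  δ_0 = 41681/EI
Tip deflection under a unit load at Y: L³/(3EI) = 243/EI.
The prop prevents deflection at Y: R_Y = δ_0/δ_{YY} = 41681/243 = 171.5 kN.
Moment equilibrium about X: M_X = Σ(load moments about X) − R_Y·L = 1906 − 171.5×9 = 362.1 kN·m.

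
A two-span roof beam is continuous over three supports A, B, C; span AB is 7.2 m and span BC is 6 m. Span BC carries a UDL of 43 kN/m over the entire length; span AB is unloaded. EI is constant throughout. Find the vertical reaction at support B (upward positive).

R_B = 155.9 kN

Release continuity at B by inserting a hinge; the redundant is the internal moment M_B. The primary structure is two simply-supported spans AB and BC.
End slopes at the hinge B, treating each span as simply supported:
  span BC: UDL 43: wL³/(24EI) = 387/EI
  relative rotation θ_0 = (0 + 387)/EI = 387/EI
A unit hogging moment at B produces rotation L₁/(3EI) + L₂/(3EI) = 4.4/EI.
Compatibility: M_B·(L₁+L₂)/(3EI) = θ_0, giving M_B = 87.95 kN·m (hogging).
Span AB, ΣM about A with M_B applied at B: R_B^{AB}·7.2 = 0 + 87.95, so R_B^{AB} = 12.22 kN and R_A = 0 − 12.22 = -12.22 kN.
Span BC, ΣM about C: R_B^{BC}·6 = 774 + 87.95, so R_B^{BC} = 143.7 kN and R_C = 258 − 143.7 = 114.3 kN.
R_B = 12.22 + 143.7 = 155.9 kN.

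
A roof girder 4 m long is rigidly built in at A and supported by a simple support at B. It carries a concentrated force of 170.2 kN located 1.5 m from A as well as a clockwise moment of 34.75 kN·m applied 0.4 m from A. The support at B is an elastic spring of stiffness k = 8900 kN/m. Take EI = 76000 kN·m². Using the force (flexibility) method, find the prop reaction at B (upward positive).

R_B = 24.2 kN

Release the roller at B. Primary structure: cantilever fixed at A.
Primary-structure tip deflection at B by superposition:
  point load 170.2 at a = 1.5: Pa²(3L − a)/(6EI) = 670.2/EI
  clockwise couple 34.75 at a = 0.4: M₀a(2L − a)/(2EI) = 52.82/EI
  δ_0 = 723/EI
Tip deflection under a unit load at B: L³/(3EI) = 21.33/EI.
With EI = 76000 kN·m²: δ_0 = 0.009513 m and δ_{BB} = 0.000281 m/kN.
Compatibility — the spring shortens by R_B/k under the reaction it provides: δ_0 − R_B·δ_{BB} = R_B/k. With 1/k = 0.000112 m/kN, R_B = δ_0 / (δ_{BB} + 1/k) = 0.009513 / (0.000281 + 0.000112) = 24.2 kN.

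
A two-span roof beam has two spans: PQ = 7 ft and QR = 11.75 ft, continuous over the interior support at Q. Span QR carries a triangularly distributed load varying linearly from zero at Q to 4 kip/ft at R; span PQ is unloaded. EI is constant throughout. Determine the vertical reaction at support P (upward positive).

R_P = -2.884 kip

Insert a hinge at Q; M_Q is the redundant, and each span becomes simply supported.
Discontinuity in slope at Q on the released structure — sum the simple-span end rotations:
  span QR: triangular load, peak 4: 7w₀L³/(360EI) = 126.2/EI
  relative rotation θ_0 = (0 + 126.2)/EI = 126.2/EI
A unit hogging moment at Q produces rotation L₁/(3EI) + L₂/(3EI) = 6.25/EI.
Slope continuity at Q: θ_0 = M_Q·6.25/EI, so M_Q = 126.2/6.25 = 20.19 kip·ft (hogging).
Span PQ, ΣM about P with M_Q applied at Q: R_Q^{PQ}·7 = 0 + 20.19, so R_Q^{PQ} = 2.884 kip and R_P = 0 − 2.884 = -2.884 kip.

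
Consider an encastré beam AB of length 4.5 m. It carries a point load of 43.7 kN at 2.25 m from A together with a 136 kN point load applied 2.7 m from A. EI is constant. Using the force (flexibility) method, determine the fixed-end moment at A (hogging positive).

M_A = 83.33 kN·m

Take the two fixed-end moments M_A, M_B as redundants; the released structure is the simple span AB.
End rotations of the released simple span under the applied load (×1/EI):
  at A: point load 43.7 at a = 2.25: Pab(L + b)/(6LEI) = 55.31/EI
  at B: point load 43.7 at a = 2.25: Pab(L + a)/(6LEI) = 55.31/EI
  at A: point load 136 at a = 2.7: Pab(L + b)/(6LEI) = 154.2/EI
  at B: point load 136 at a = 2.7: Pab(L + a)/(6LEI) = 176.3/EI
  θ_A0 = 209.5/EI,  θ_B0 = 231.6/EI
Flexibility coefficients: a unit moment at one end gives L/(3EI) there and L/(6EI) at the far end, so f₁₁ = f₂₂ = 1.5/EI and f₁₂ = f₂₁ = 0.75/EI.
Compatibility — zero rotation at each built-in end:
  1.5 M_A + 0.75 M_B = 209.5
  0.75 M_A + 1.5 M_B = 231.6
Solving the pair gives M_A = 83.33 kN·m and M_B = 112.7 kN·m (hogging).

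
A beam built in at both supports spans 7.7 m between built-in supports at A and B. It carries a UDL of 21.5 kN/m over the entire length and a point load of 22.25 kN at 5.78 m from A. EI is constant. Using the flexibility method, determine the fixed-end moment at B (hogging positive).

M_B = 130.3 kN·m

Take the two fixed-end moments M_A, M_B as redundants; the released structure is the simple span AB.
End rotations of the released simple span under the applied load (×1/EI):
  at A: UDL 21.5: wL³/(24EI) = 409/EI
  at B: UDL 21.5: wL³/(24EI) = 409/EI
  at A: point load 22.25 at a = 5.78: Pab(L + b)/(6LEI) = 51.42/EI
  at B: point load 22.25 at a = 5.78: Pab(L + a)/(6LEI) = 72.05/EI
  θ_A0 = 460.4/EI,  θ_B0 = 481/EI
Flexibility coefficients: a unit moment at one end gives L/(3EI) there and L/(6EI) at the far end, so f₁₁ = f₂₂ = 2.567/EI and f₁₂ = f₂₁ = 1.283/EI.
Compatibility — zero rotation at each built-in end:
  2.567 M_A + 1.283 M_B = 460.4
  1.283 M_A + 2.567 M_B = 481
Solving the pair gives M_A = 114.2 kN·m and M_B = 130.3 kN·m (hogging).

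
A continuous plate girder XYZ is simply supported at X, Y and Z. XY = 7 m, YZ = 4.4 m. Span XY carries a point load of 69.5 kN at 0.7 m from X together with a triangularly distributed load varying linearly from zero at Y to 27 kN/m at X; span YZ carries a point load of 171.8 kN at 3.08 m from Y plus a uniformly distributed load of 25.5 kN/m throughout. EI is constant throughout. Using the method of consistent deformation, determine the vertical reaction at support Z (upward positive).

R_Z = 147.8 kN

Insert a hinge at Y; M_Y is the redundant, and each span becomes simply supported.
Rotations at Y on the released spans (each span's end-slope, ×1/EI):
  span XY: point load 69.5 at a = 0.7: Pab(L + a)/(6LEI) = 56.19/EI
  span XY: triangular load, peak 27: 7w₀L³/(360EI) = 180.1/EI
  span YZ: point load 171.8 at a = 3.08: Pab(L + b)/(6LEI) = 151.3/EI
  span YZ: UDL 25.5: wL³/(24EI) = 90.51/EI
  relative rotation θ_0 = (236.3 + 241.8)/EI = 478.1/EI
A unit hogging moment at Y produces rotation L₁/(3EI) + L₂/(3EI) = 3.8/EI.
Compatibility: M_Y·(L₁+L₂)/(3EI) = θ_0, giving M_Y = 125.8 kN·m (hogging).
Span YZ, ΣM about Z: R_Y^{YZ}·4.4 = 473.6 + 125.8, so R_Y^{YZ} = 136.2 kN and R_Z = 284 − 136.2 = 147.8 kN.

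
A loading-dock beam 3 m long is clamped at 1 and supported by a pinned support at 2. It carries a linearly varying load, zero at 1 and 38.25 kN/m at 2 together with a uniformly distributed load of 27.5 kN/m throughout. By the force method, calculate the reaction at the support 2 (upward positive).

Take the reaction at 2 as the redundant and release it; the primary structure is a cantilever fixed at 1.
Free-end deflection of the primary structure under the applied loading (downward +):
  triangular load, peak 38.25 at the free end: 11w₀L⁴/(120EI) = 284/EI
  UDL 27.5: wL⁴/(8EI) = 278.4/EI
  δ_0 = 562.4/EI
Tip deflection under a unit load at 2: L³/(3EI) = 9/EI.
Compatibility at 2: δ_0 − R_2·δ_{22} = 0, so R_2 = 562.4/9 = 62.49 kN.

R_2 = 62.49 kN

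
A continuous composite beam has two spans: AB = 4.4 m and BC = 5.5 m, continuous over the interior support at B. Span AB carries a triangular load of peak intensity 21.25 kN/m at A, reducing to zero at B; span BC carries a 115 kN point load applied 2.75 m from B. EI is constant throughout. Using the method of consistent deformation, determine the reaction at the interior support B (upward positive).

R_B = 104.4 kN

Release continuity at B by inserting a hinge; the redundant is the internal moment M_B. The primary structure is two simply-supported spans AB and BC.
Discontinuity in slope at B on the released structure — sum the simple-span end rotations:
  span AB: triangular load, peak 21.25: 7w₀L³/(360EI) = 35.2/EI
  span BC: point load 115 at a = 2.75: Pab(L + b)/(6LEI) = 217.4/EI
  relative rotation θ_0 = (35.2 + 217.4)/EI = 252.6/EI
A unit hogging moment at B produces rotation L₁/(3EI) + L₂/(3EI) = 3.3/EI.
Compatibility: M_B·(L₁+L₂)/(3EI) = θ_0, giving M_B = 76.55 kN·m (hogging).
Span AB, ΣM about A with M_B applied at B: R_B^{AB}·4.4 = 68.57 + 76.55, so R_B^{AB} = 32.98 kN and R_A = 46.75 − 32.98 = 13.77 kN.
Span BC, ΣM about C: R_B^{BC}·5.5 = 316.2 + 76.55, so R_B^{BC} = 71.42 kN and R_C = 115 − 71.42 = 43.58 kN.
R_B = 32.98 + 71.42 = 104.4 kN.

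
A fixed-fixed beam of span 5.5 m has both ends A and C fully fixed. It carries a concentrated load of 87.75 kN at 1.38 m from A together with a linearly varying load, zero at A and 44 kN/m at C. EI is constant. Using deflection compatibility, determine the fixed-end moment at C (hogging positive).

Take the two fixed-end moments M_A, M_C as redundants; the released structure is the simple span AC.
Simple-span end rotations at A and C under the given loads:
  at A: point load 87.75 at a = 1.38: Pab(L + b)/(6LEI) = 145.4/EI
  at C: point load 87.75 at a = 1.38: Pab(L + a)/(6LEI) = 104/EI
  at A: triangular load, peak 44: 7w₀L³/(360EI) = 142.3/EI
  at C: triangular load, peak 44: w₀L³/(45EI) = 162.7/EI
  θ_A0 = 287.8/EI,  θ_C0 = 266.7/EI
Flexibility coefficients: a unit moment at one end gives L/(3EI) there and L/(6EI) at the far end, so f₁₁ = f₂₂ = 1.833/EI and f₁₂ = f₂₁ = 0.9167/EI.
Compatibility — zero rotation at each built-in end:
  1.833 M_A + 0.9167 M_C = 287.8
  0.9167 M_A + 1.833 M_C = 266.7
Solving the pair gives M_A = 112.3 kN·m and M_C = 89.31 kN·m (hogging).

M_C = 89.31 kN·m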